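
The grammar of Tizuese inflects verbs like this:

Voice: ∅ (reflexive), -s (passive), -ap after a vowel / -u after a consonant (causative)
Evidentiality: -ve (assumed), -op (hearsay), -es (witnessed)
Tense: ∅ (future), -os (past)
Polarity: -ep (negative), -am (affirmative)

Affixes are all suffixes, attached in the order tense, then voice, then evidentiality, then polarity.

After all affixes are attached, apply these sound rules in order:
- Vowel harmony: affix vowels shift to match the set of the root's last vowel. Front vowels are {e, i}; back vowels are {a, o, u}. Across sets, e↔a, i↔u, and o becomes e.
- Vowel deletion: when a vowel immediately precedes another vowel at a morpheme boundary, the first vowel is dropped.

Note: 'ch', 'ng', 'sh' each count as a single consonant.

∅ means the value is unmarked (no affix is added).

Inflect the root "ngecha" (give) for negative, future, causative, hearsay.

tense = future: zero marking, form stays ngecha.
Attach voice causative -ap (after vowel 'a') → ngechaap.
Attach evidentiality hearsay -op → ngechaapop.
Attach polarity negative -ep → ngechaapopep.
Apply vowel harmony: ngechaapopep → ngechaapopap.
Apply vowel deletion: ngechaapopap → ngechapopap.

ngechapopap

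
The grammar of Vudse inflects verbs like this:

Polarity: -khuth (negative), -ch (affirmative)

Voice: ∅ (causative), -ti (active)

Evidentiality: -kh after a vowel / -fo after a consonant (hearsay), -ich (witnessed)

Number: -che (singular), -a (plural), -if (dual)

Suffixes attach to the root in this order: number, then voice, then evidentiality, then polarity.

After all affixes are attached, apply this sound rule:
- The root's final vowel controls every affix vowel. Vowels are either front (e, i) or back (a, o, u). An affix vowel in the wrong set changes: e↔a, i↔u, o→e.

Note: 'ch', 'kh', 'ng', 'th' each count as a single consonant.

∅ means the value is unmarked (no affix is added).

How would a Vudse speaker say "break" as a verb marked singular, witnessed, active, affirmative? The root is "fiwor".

Attach number singular -che → fiworche.
Attach voice active -ti → fiworcheti.
Attach evidentiality witnessed -ich → fiworchetiich.
Attach polarity affirmative -ch → fiworchetiichch.
Apply vowel harmony: fiworchetiichch → fiworchatuuchch.

fiworchatuuchch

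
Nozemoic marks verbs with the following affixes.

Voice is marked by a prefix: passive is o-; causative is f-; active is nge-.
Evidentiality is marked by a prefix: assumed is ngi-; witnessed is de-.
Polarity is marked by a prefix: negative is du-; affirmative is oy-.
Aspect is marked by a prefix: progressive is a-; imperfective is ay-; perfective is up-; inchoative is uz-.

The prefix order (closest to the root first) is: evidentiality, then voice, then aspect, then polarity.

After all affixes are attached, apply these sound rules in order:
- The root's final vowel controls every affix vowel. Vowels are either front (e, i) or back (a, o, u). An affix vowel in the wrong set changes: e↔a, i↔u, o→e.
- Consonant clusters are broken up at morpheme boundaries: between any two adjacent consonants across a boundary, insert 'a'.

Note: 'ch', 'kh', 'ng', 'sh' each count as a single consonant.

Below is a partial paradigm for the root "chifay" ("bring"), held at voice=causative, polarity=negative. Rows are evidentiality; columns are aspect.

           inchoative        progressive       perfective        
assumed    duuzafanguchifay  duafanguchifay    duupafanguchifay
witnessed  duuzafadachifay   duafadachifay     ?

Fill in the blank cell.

duupafadachifay

Attach evidentiality witnessed de- → dechifay.
Attach voice causative f- → fdechifay.
Attach aspect perfective up- → upfdechifay.
Attach polarity negative du- → duupfdechifay.
Apply vowel harmony: duupfdechifay → duupfdachifay.
Apply epenthesis: duupfdachifay → duupafadachifay.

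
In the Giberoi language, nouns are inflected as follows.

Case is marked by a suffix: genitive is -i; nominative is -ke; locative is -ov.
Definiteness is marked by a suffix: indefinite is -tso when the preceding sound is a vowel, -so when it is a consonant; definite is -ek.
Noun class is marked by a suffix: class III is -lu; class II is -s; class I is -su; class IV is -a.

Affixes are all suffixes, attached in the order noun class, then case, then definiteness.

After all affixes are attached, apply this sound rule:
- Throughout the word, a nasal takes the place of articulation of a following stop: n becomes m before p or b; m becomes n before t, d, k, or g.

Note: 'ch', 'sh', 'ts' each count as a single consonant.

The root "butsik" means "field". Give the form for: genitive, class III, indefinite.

butsikluitso

Attach noun class class III -lu → butsiklu.
Attach case genitive -i → butsiklui.
Attach definiteness indefinite -tso (after vowel 'i') → butsikluitso.
Nasal assimilation: no change.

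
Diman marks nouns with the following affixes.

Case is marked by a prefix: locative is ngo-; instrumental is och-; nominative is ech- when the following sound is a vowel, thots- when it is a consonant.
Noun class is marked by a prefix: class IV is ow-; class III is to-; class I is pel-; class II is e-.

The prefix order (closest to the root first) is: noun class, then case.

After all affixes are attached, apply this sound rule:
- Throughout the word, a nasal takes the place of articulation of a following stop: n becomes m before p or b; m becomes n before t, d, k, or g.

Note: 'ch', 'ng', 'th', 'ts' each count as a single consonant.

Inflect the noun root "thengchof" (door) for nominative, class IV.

Attach noun class class IV ow- → owthengchof.
Attach case nominative ech- (before vowel 'o') → echowthengchof.
Nasal assimilation: no change.

echowthengchof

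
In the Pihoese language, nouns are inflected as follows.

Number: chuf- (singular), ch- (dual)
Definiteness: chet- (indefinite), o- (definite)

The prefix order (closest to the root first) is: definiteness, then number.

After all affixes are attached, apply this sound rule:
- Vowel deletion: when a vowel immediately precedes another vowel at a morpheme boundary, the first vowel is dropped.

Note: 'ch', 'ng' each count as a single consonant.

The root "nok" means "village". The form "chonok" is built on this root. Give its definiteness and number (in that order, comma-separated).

definite, dual

Segment: ch-o-nok.
definiteness: o- → definite.
number: ch- → dual.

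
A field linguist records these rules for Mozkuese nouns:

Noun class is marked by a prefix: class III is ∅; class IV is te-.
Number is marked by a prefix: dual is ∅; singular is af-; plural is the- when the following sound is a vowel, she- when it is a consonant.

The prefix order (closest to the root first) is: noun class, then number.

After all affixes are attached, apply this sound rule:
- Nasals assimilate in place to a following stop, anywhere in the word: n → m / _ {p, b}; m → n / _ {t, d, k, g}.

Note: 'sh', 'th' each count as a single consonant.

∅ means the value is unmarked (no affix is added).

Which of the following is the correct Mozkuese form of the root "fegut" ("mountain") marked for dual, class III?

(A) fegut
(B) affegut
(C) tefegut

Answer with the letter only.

A

noun class = class III: zero marking, form stays fegut.
number = dual: zero marking, form stays fegut.
Nasal assimilation: no change.
So the correct form is fegut, option (A).
(C) tefegut is wrong: it uses class IV instead of class III for noun class.
(B) affegut is wrong: it uses singular instead of dual for number.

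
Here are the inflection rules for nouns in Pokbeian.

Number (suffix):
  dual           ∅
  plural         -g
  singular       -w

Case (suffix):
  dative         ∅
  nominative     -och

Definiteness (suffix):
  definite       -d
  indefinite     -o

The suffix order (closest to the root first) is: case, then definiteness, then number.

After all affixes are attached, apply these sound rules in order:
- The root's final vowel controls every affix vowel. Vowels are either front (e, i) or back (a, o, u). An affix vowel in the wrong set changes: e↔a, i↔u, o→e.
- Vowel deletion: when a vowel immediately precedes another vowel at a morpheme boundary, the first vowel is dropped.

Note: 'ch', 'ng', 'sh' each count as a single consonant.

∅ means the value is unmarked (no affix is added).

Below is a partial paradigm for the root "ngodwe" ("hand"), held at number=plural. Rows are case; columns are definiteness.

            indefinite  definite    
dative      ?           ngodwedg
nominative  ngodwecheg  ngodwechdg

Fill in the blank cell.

ngodweg

case = dative: zero marking, form stays ngodwe.
Attach definiteness indefinite -o → ngodweo.
Attach number plural -g → ngodweog.
Apply vowel harmony: ngodweog → ngodweeg.
Apply vowel deletion: ngodweeg → ngodweg.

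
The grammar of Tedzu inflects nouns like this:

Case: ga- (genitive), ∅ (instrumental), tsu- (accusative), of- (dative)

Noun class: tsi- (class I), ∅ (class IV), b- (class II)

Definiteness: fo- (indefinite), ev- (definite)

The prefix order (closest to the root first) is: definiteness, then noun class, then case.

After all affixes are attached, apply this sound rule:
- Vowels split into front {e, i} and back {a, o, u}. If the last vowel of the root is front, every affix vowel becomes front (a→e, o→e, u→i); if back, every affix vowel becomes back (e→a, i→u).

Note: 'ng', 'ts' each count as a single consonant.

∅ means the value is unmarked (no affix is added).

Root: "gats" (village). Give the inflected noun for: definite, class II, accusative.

tsubavgats

Attach definiteness definite ev- → evgats.
Attach noun class class II b- → bevgats.
Attach case accusative tsu- → tsubevgats.
Apply vowel harmony: tsubevgats → tsubavgats.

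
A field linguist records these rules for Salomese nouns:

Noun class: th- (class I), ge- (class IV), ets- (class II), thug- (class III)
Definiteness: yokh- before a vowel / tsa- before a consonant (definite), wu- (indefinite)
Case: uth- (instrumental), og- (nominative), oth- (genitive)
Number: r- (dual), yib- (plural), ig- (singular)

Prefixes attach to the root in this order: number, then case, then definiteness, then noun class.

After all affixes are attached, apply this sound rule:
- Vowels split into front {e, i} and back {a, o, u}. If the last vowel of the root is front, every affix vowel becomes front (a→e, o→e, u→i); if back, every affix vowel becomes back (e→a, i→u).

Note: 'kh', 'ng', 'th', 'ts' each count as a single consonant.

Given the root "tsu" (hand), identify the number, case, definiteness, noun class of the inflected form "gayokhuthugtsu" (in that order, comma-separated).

singular, instrumental, definite, class IV

Segment: ge-yokh-uth-ig-tsu.
number: ig- → singular.
case: uth- → instrumental.
definiteness: yokh/tsa- → definite.
noun class: ge- → class IV.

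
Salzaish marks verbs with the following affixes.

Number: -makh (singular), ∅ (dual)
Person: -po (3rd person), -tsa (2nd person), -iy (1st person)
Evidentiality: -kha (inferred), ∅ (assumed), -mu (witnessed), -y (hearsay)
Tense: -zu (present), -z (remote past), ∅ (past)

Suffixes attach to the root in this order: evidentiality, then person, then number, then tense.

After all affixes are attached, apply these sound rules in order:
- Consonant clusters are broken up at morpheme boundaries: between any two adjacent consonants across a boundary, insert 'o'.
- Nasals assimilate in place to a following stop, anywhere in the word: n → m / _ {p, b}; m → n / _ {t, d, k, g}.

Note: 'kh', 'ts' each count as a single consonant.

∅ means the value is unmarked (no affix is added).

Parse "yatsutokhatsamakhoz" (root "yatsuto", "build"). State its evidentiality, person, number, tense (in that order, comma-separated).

inferred, 2nd person, singular, remote past

Segment: yatsuto-kha-tsa-makh-z.
evidentiality: -kha → inferred.
person: -tsa → 2nd person.
number: -makh → singular.
tense: -z → remote past.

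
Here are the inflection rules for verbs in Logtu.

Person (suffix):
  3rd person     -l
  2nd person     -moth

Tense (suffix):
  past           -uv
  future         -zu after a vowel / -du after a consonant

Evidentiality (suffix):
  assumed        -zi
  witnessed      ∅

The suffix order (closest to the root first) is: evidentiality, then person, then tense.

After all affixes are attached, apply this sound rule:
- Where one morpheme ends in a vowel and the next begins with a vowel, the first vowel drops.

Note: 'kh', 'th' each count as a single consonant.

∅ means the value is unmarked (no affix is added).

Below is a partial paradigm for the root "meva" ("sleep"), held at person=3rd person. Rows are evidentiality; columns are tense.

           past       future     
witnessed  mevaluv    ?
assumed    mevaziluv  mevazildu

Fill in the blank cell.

mevaldu

evidentiality = witnessed: zero marking, form stays meva.
Attach person 3rd person -l → meval.
Attach tense future -du (after consonant 'l') → mevaldu.
Vowel deletion: no change.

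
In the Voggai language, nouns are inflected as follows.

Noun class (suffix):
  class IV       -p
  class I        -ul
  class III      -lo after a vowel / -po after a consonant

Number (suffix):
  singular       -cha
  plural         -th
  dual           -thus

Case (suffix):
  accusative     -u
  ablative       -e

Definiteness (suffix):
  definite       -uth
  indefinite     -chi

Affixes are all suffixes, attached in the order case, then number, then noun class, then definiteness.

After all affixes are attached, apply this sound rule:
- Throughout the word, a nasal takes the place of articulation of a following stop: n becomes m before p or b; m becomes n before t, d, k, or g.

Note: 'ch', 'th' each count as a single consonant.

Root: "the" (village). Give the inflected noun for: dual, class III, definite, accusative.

Attach case accusative -u → theu.
Attach number dual -thus → theuthus.
Attach noun class class III -po (after consonant 's') → theuthuspo.
Attach definiteness definite -uth → theuthuspouth.
Nasal assimilation: no change.

theuthuspouth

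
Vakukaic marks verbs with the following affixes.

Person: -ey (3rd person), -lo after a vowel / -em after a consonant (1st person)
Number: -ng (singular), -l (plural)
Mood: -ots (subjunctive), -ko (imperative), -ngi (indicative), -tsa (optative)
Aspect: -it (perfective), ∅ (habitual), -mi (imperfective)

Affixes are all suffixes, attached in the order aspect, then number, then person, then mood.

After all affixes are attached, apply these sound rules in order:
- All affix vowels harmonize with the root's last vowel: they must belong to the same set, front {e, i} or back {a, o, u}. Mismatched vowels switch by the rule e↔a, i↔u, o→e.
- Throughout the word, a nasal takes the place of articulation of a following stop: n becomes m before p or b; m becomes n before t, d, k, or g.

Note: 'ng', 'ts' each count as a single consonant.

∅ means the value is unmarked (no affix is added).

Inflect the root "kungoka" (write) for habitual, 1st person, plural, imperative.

aspect = habitual: zero marking, form stays kungoka.
Attach number plural -l → kungokal.
Attach person 1st person -em (after consonant 'l') → kungokalem.
Attach mood imperative -ko → kungokalemko.
Apply vowel harmony: kungokalemko → kungokalamko.
Apply nasal assimilation: kungokalamko → kungokalanko.

kungokalanko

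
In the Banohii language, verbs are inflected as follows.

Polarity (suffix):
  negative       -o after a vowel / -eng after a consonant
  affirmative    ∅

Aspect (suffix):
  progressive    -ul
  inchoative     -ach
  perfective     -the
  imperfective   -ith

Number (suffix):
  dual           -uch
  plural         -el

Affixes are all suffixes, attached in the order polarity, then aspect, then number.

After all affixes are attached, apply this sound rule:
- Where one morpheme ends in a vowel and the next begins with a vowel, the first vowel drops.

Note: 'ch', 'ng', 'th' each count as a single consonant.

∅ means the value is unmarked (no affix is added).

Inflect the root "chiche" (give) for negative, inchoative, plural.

Attach polarity negative -o (after vowel 'e') → chicheo.
Attach aspect inchoative -ach → chicheoach.
Attach number plural -el → chicheoachel.
Apply vowel deletion: chicheoachel → chichachel.

chichachel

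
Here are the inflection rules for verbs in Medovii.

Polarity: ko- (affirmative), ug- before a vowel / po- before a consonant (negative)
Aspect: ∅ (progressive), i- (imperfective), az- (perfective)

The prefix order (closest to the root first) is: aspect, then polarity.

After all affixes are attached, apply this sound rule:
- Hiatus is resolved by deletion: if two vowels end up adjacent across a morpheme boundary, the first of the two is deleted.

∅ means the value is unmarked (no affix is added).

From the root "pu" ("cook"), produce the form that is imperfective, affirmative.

kipu

Attach aspect imperfective i- → ipu.
Attach polarity affirmative ko- → koipu.
Apply vowel deletion: koipu → kipu.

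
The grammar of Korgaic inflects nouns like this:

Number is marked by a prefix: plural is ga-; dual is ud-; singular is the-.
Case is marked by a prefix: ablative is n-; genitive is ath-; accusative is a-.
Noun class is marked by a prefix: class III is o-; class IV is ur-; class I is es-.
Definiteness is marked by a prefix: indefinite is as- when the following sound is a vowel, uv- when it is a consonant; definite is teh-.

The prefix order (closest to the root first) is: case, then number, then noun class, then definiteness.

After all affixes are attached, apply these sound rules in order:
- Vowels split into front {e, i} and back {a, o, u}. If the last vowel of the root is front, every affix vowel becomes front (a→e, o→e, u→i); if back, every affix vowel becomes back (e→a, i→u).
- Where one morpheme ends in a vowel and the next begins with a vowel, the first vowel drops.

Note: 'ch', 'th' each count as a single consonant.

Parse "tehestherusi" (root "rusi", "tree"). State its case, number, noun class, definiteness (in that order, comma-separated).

Segment: teh-es-the-a-rusi.
case: a- → accusative.
number: the- → singular.
noun class: es- → class I.
definiteness: teh- → definite.

accusative, singular, class I, definite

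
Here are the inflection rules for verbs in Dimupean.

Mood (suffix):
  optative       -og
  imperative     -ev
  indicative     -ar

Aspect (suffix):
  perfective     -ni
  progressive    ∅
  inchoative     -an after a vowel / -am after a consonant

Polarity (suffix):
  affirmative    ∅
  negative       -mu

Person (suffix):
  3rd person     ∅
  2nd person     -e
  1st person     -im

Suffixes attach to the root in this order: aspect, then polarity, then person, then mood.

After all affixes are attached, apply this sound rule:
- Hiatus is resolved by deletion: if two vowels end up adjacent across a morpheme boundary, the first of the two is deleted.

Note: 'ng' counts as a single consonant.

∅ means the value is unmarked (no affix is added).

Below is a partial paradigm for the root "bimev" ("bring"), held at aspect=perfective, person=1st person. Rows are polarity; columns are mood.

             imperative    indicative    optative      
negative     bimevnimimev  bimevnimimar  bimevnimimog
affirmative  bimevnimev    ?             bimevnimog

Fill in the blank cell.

bimevnimar

Attach aspect perfective -ni → bimevni.
polarity = affirmative: zero marking, form stays bimevni.
Attach person 1st person -im → bimevniim.
Attach mood indicative -ar → bimevniimar.
Apply vowel deletion: bimevniimar → bimevnimar.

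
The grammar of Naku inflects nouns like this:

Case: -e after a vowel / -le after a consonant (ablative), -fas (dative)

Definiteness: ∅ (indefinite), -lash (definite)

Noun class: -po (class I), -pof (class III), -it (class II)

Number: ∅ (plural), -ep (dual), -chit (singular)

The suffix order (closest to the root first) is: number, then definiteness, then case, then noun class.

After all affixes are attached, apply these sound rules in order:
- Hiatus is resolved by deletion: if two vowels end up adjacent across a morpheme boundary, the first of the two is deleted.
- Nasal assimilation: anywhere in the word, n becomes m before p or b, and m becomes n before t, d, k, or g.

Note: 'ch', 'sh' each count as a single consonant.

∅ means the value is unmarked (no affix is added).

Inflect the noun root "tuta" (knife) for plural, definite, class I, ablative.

tutalashlepo

number = plural: zero marking, form stays tuta.
Attach definiteness definite -lash → tutalash.
Attach case ablative -le (after consonant 'sh') → tutalashle.
Attach noun class class I -po → tutalashlepo.
Vowel deletion: no change.
Nasal assimilation: no change.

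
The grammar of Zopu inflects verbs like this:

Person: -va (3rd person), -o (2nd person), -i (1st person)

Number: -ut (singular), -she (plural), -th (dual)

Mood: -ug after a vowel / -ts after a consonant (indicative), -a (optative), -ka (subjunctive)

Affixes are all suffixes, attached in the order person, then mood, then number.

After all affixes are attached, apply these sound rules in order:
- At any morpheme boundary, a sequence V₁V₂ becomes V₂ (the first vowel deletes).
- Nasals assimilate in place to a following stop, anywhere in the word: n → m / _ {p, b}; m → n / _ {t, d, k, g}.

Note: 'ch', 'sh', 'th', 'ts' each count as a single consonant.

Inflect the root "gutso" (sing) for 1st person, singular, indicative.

Attach person 1st person -i → gutsoi.
Attach mood indicative -ug (after vowel 'i') → gutsoiug.
Attach number singular -ut → gutsoiugut.
Apply vowel deletion: gutsoiugut → gutsugut.
Nasal assimilation: no change.

gutsugut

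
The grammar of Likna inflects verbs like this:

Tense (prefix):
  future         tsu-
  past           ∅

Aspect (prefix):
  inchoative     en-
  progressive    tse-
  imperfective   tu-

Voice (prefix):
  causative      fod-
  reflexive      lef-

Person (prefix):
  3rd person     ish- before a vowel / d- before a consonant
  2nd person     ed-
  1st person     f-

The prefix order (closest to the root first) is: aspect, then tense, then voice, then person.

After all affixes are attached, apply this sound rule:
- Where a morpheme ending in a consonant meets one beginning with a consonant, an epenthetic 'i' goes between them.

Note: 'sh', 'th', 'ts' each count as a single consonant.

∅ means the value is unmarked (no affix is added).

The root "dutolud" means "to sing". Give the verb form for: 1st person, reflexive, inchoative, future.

Attach aspect inchoative en- → endutolud.
Attach tense future tsu- → tsuendutolud.
Attach voice reflexive lef- → leftsuendutolud.
Attach person 1st person f- → fleftsuendutolud.
Apply epenthesis: fleftsuendutolud → filefitsuenidutolud.

filefitsuenidutolud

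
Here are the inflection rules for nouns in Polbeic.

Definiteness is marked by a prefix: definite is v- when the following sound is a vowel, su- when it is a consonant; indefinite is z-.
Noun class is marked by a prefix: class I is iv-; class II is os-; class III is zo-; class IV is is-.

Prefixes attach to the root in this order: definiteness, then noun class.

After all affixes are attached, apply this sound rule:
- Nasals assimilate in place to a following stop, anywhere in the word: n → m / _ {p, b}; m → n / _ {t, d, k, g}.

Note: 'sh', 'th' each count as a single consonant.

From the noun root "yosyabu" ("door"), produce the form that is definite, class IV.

Attach definiteness definite su- (before consonant 'y') → suyosyabu.
Attach noun class class IV is- → issuyosyabu.
Nasal assimilation: no change.

issuyosyabu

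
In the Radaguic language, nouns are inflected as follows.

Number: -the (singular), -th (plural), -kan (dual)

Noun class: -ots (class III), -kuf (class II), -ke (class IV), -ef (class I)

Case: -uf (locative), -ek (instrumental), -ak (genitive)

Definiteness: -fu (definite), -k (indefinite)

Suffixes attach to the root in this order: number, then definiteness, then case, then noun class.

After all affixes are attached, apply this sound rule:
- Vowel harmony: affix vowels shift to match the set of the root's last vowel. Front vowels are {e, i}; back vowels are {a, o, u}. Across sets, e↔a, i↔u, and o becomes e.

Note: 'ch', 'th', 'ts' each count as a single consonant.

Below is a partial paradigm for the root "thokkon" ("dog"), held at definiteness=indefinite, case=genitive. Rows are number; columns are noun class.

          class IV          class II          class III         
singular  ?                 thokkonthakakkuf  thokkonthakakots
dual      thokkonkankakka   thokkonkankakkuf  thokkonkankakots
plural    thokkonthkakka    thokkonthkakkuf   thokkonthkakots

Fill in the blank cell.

thokkonthakakka

Attach number singular -the → thokkonthe.
Attach definiteness indefinite -k → thokkonthek.
Attach case genitive -ak → thokkonthekak.
Attach noun class class IV -ke → thokkonthekakke.
Apply vowel harmony: thokkonthekakke → thokkonthakakka.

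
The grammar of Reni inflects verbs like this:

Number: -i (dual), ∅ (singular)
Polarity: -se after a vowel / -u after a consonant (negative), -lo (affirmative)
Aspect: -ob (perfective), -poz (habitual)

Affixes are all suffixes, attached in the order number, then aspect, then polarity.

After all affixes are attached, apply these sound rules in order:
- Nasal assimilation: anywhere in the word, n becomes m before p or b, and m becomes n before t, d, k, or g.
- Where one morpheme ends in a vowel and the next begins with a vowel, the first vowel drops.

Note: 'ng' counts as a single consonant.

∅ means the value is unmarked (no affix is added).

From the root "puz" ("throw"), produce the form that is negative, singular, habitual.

puzpozu

number = singular: zero marking, form stays puz.
Attach aspect habitual -poz → puzpoz.
Attach polarity negative -u (after consonant 'z') → puzpozu.
Nasal assimilation: no change.
Vowel deletion: no change.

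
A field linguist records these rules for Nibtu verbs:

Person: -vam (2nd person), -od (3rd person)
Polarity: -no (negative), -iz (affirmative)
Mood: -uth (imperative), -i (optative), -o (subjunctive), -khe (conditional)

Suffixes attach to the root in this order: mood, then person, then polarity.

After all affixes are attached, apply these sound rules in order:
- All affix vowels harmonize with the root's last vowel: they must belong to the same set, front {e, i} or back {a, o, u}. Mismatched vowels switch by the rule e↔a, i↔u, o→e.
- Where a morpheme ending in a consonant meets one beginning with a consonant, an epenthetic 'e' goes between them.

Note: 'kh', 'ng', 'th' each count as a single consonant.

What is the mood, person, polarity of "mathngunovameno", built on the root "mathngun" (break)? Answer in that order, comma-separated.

subjunctive, 2nd person, negative

Segment: mathngun-o-vam-no.
mood: -o → subjunctive.
person: -vam → 2nd person.
polarity: -no → negative.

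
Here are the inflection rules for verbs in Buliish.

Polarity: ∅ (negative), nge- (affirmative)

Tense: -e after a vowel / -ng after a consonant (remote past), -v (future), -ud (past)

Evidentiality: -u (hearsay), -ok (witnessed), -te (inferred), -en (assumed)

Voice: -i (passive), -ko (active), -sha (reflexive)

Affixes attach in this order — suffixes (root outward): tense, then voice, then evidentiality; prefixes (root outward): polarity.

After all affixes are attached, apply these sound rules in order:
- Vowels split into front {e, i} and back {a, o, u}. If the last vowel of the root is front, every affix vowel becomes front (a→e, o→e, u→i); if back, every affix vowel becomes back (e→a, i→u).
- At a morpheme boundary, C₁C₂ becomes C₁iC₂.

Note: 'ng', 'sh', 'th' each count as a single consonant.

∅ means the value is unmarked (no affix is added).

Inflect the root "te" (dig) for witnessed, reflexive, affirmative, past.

ngeteidisheek

Attach polarity affirmative nge- → ngete.
Attach tense past -ud → ngeteud.
Attach voice reflexive -sha → ngeteudsha.
Attach evidentiality witnessed -ok → ngeteudshaok.
Apply vowel harmony: ngeteudshaok → ngeteidsheek.
Apply epenthesis: ngeteidsheek → ngeteidisheek.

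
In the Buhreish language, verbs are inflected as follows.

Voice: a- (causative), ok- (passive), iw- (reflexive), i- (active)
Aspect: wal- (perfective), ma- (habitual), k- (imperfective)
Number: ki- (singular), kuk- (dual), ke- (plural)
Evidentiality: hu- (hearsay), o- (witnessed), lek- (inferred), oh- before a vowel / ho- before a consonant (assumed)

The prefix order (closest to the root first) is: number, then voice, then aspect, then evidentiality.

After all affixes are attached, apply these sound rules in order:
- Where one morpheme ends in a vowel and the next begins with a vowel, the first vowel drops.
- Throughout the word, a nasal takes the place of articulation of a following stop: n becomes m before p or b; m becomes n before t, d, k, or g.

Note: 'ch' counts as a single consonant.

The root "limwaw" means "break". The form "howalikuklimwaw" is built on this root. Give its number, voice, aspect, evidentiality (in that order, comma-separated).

Segment: ho-wal-i-kuk-limwaw.
number: kuk- → dual.
voice: i- → active.
aspect: wal- → perfective.
evidentiality: oh/ho- → assumed.

dual, active, perfective, assumed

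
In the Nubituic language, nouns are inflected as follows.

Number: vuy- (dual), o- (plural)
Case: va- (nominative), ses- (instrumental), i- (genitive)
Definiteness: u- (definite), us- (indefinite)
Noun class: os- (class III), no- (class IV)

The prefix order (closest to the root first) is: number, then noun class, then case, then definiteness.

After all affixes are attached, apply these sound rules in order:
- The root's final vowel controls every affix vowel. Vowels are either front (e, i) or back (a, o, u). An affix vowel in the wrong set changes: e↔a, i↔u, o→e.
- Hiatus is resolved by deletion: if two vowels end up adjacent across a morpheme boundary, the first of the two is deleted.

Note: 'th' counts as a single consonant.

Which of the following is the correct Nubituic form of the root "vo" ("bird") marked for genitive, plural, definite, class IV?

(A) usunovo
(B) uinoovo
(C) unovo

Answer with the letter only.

Attach number plural o- → ovo.
Attach noun class class IV no- → noovo.
Attach case genitive i- → inoovo.
Attach definiteness definite u- → uinoovo.
Apply vowel harmony: uinoovo → uunoovo.
Apply vowel deletion: uunoovo → unovo.
So the correct form is unovo, option (C).
(B) uinoovo is wrong: it fails to apply the sound rule(s).
(A) usunovo is wrong: it uses indefinite instead of definite for definiteness.

C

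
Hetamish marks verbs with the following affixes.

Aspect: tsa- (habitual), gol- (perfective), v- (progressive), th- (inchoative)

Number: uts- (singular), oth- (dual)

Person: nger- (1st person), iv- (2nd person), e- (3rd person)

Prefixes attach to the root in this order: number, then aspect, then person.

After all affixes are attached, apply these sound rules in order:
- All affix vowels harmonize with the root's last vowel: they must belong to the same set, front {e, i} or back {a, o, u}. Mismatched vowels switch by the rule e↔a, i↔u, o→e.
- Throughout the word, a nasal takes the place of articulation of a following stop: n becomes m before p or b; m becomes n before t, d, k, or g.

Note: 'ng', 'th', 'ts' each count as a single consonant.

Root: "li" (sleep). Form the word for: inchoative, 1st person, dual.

Attach number dual oth- → othli.
Attach aspect inchoative th- → thothli.
Attach person 1st person nger- → ngerthothli.
Apply vowel harmony: ngerthothli → ngerthethli.
Nasal assimilation: no change.

ngerthethli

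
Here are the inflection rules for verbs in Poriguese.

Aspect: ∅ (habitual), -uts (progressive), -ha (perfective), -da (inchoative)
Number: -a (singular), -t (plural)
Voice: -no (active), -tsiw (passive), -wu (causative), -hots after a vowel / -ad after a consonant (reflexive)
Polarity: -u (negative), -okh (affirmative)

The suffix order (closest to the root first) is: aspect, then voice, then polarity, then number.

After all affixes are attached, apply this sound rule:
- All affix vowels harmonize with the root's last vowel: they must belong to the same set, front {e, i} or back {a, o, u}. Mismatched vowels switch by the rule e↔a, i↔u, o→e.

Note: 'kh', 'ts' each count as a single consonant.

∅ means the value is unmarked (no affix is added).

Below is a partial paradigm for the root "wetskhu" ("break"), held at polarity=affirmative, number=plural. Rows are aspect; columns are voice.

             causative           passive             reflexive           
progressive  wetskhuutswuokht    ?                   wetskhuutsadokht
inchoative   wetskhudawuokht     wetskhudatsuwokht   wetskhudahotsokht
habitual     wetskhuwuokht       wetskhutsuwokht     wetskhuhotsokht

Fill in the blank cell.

Attach aspect progressive -uts → wetskhuuts.
Attach voice passive -tsiw → wetskhuutstsiw.
Attach polarity affirmative -okh → wetskhuutstsiwokh.
Attach number plural -t → wetskhuutstsiwokht.
Apply vowel harmony: wetskhuutstsiwokht → wetskhuutstsuwokht.

wetskhuutstsuwokht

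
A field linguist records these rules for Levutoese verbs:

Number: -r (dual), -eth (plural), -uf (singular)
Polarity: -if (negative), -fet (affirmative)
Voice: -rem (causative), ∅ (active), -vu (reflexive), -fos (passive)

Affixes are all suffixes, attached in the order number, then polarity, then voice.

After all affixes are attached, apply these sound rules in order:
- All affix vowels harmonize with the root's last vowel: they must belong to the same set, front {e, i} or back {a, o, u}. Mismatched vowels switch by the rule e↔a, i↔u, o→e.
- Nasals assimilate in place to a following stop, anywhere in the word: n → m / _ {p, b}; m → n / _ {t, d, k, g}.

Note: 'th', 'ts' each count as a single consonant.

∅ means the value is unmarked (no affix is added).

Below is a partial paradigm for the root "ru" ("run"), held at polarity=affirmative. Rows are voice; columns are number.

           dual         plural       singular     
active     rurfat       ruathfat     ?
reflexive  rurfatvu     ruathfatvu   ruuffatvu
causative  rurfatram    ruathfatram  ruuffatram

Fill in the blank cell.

Attach number singular -uf → ruuf.
Attach polarity affirmative -fet → ruuffet.
voice = active: zero marking, form stays ruuffet.
Apply vowel harmony: ruuffet → ruuffat.
Nasal assimilation: no change.

ruuffat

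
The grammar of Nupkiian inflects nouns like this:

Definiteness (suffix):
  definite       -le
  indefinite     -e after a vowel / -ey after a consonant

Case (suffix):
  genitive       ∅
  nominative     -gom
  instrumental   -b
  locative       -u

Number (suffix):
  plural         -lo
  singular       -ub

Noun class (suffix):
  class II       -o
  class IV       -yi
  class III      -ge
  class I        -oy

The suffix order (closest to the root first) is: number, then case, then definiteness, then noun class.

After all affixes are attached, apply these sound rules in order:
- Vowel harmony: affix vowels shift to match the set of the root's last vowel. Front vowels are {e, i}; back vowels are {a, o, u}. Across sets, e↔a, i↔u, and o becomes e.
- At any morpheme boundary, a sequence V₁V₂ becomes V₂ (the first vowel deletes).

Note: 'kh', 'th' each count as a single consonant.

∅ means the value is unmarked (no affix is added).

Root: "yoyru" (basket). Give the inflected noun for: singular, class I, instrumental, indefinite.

yoyrubbayoy

Attach number singular -ub → yoyruub.
Attach case instrumental -b → yoyruubb.
Attach definiteness indefinite -ey (after consonant 'b') → yoyruubbey.
Attach noun class class I -oy → yoyruubbeyoy.
Apply vowel harmony: yoyruubbeyoy → yoyruubbayoy.
Apply vowel deletion: yoyruubbayoy → yoyrubbayoy.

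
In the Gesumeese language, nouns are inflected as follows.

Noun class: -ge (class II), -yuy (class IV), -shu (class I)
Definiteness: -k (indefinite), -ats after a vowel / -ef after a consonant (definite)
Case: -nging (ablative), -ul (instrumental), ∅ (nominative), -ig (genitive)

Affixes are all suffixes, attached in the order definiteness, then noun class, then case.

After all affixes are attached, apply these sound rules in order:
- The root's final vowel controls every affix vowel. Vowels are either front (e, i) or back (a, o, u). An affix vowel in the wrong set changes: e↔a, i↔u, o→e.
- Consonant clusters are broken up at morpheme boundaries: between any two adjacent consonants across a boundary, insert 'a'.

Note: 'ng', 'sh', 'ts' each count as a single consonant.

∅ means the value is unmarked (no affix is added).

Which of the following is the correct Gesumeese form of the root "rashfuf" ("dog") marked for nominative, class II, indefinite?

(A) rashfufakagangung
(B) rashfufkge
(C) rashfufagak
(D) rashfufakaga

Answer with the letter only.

D

Attach definiteness indefinite -k → rashfufk.
Attach noun class class II -ge → rashfufkge.
case = nominative: zero marking, form stays rashfufkge.
Apply vowel harmony: rashfufkge → rashfufkga.
Apply epenthesis: rashfufkga → rashfufakaga.
So the correct form is rashfufakaga, option (D).
(A) rashfufakagangung is wrong: it uses ablative instead of nominative for case.
(C) rashfufagak is wrong: it has the affixes in the wrong order.
(B) rashfufkge is wrong: it fails to apply the sound rule(s).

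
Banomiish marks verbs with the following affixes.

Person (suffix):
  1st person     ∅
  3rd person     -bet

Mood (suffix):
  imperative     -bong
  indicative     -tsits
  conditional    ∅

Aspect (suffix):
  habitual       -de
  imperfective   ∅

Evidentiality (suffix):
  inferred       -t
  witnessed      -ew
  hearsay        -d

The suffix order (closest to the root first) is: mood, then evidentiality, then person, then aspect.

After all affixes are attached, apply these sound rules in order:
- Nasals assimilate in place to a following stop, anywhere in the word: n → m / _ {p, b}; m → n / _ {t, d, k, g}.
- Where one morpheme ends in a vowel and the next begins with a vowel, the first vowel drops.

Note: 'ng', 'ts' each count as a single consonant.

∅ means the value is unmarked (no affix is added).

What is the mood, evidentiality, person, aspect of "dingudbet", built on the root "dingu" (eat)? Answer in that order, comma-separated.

Segment: dingu-d-bet.
mood: ∅ → conditional.
evidentiality: -d → hearsay.
person: -bet → 3rd person.
aspect: ∅ → imperfective.

conditional, hearsay, 3rd person, imperfective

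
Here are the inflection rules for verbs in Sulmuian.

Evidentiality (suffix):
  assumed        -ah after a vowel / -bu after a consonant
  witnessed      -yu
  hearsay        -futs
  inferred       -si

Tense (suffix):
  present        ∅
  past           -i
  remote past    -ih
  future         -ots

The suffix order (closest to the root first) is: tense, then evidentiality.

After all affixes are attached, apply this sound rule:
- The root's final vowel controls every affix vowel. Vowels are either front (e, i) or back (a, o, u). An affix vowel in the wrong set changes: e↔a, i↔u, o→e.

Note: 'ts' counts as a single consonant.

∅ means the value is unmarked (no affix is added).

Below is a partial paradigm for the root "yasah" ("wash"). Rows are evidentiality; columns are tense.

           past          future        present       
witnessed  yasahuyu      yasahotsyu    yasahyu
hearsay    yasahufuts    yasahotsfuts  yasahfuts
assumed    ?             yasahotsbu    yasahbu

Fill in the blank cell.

Attach tense past -i → yasahi.
Attach evidentiality assumed -ah (after vowel 'i') → yasahiah.
Apply vowel harmony: yasahiah → yasahuah.

yasahuah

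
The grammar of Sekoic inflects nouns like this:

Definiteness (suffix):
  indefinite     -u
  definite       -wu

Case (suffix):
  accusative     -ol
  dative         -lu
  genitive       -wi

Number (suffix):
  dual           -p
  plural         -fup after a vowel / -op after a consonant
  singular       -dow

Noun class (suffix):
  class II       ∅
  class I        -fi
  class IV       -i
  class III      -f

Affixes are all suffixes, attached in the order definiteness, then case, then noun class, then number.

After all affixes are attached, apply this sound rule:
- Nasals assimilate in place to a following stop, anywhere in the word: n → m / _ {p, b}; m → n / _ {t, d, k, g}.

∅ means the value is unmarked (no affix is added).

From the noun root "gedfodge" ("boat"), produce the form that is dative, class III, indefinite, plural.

gedfodgeulufop

Attach definiteness indefinite -u → gedfodgeu.
Attach case dative -lu → gedfodgeulu.
Attach noun class class III -f → gedfodgeuluf.
Attach number plural -op (after consonant 'f') → gedfodgeulufop.
Nasal assimilation: no change.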